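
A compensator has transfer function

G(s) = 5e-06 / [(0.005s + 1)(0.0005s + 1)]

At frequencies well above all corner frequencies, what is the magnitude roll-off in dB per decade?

-40 dB/decade

Each pole contributes −20 dB/decade at high frequency; each zero contributes +20 dB/decade.
Net: 0 zero(s) − 2 pole(s) → -40 dB/decade.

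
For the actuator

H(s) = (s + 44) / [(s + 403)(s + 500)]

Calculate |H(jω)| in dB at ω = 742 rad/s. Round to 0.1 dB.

At s = jω = j742:
zero (s+44): 44 + j742 → |·| = √(44²+742²) = √552500 ≈ 743.3, ∠ = arctan(742/44) ≈ 86.61°
pole (s+403): 403 + j742 → |·| = √(403²+742²) = √712973 ≈ 844.38, ∠ = arctan(742/403) ≈ 61.49°
pole (s+500): 500 + j742 → |·| = √(500²+742²) = √800564 ≈ 894.74, ∠ = arctan(742/500) ≈ 56.03°
|H| = 1 · 743.3 / 7.555e+05 ≈ 0.00098385
Gain = 20 log₁₀(0.00098385) ≈ -60.14 dB

-60.1 dB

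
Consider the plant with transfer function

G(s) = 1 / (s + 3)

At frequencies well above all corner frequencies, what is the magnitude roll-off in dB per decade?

Each pole contributes −20 dB/decade at high frequency; each zero contributes +20 dB/decade.
Net: 0 zero(s) − 1 pole(s) → -20 dB/decade.

-20 dB/decade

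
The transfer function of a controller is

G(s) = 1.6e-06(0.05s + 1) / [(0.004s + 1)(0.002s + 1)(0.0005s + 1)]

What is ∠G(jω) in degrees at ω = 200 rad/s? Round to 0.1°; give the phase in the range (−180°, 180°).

At ω = 200 rad/s:
zero (1 + j200·0.05) = 1 + j10 → |·| ≈ 10.05, ∠ ≈ 84.29°
pole (1 + j200·0.004) = 1 + j0.8 → |·| ≈ 1.2806, ∠ ≈ 38.66°
pole (1 + j200·0.002) = 1 + j0.4 → |·| ≈ 1.077, ∠ ≈ 21.80°
pole (1 + j200·0.0005) = 1 + j0.1 → |·| ≈ 1.005, ∠ ≈ 5.71°
∠G = (84.29°) − (38.66° + 21.80° + 5.71°) = 18.12°

18.1°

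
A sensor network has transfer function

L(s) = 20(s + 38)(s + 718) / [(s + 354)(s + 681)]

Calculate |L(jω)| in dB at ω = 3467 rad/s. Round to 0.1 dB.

At s = jω = j3467:
zero (s+38): 38 + j3467 → |·| = √(38²+3467²) = √12021533 ≈ 3467.2, ∠ = arctan(3467/38) ≈ 89.37°
zero (s+718): 718 + j3467 → |·| = √(718²+3467²) = √12535613 ≈ 3540.6, ∠ = arctan(3467/718) ≈ 78.30°
pole (s+354): 354 + j3467 → |·| = √(354²+3467²) = √12145405 ≈ 3485, ∠ = arctan(3467/354) ≈ 84.17°
pole (s+681): 681 + j3467 → |·| = √(681²+3467²) = √12483850 ≈ 3533.2, ∠ = arctan(3467/681) ≈ 78.89°
|L| = 20 · 1.2276e+07 / 1.2313e+07 ≈ 19.94
Gain = 20 log₁₀(19.94) ≈ 25.99 dB

26.0 dB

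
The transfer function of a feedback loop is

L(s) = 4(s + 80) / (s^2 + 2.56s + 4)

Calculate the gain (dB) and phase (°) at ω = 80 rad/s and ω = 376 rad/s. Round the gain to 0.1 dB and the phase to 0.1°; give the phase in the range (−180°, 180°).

At s = jω = j80:
zero (s+80): 80 + j80 → |·| = √(80²+80²) = √12800 ≈ 113.14, ∠ = arctan(80/80) ≈ 45.00°
quadratic: (j80)² + 2.56·j80 + 4 = -6396 + j204.8 → |·| ≈ 6399.3, ∠ ≈ 178.17°
|L| = 4 · 113.14 / 6399.3 ≈ 0.07072
Gain = 20 log₁₀(0.07072) ≈ -23.01 dB
∠L = 45.00° − 178.17° = -133.17°

At s = jω = j376:
zero (s+80): 80 + j376 → |·| = √(80²+376²) = √147776 ≈ 384.42, ∠ = arctan(376/80) ≈ 77.99°
quadratic: (j376)² + 2.56·j376 + 4 = -141372 + j962.56 → |·| ≈ 1.4138e+05, ∠ ≈ 179.61°
|L| = 4 · 384.42 / 1.4138e+05 ≈ 0.010876
Gain = 20 log₁₀(0.010876) ≈ -39.27 dB
∠L = 77.99° − 179.61° = -101.62°

ω = 80: -23.0 dB, -133.2°; ω = 376: -39.3 dB, -101.6°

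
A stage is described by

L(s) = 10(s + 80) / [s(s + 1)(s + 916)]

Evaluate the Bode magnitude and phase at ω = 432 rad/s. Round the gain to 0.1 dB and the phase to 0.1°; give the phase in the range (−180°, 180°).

At s = jω = j432:
zero (s+80): 80 + j432 → |·| = √(80²+432²) = √193024 ≈ 439.34, ∠ = arctan(432/80) ≈ 79.51°
pole (s+1): 1 + j432 → |·| = √(1²+432²) = √186625 ≈ 432, ∠ = arctan(432/1) ≈ 89.87°
pole (s+916): 916 + j432 → |·| = √(916²+432²) = √1025680 ≈ 1012.8, ∠ = arctan(432/916) ≈ 25.25°
pole at origin: |s| = 432, ∠ = 90.00° (in denominator)
|L| = 10 · 439.34 / 1.8901e+08 ≈ 2.3244e-05
Gain = 20 log₁₀(2.3244e-05) ≈ -92.67 dB
∠L = 79.51° − 205.12° = -125.61°

-92.7 dB, -125.6°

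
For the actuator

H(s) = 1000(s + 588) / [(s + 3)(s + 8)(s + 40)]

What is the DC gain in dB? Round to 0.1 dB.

H(0) = 1000·588 / (3·8·40) = 612.5
20 log₁₀(612.5) ≈ 55.74 dB

55.7 dB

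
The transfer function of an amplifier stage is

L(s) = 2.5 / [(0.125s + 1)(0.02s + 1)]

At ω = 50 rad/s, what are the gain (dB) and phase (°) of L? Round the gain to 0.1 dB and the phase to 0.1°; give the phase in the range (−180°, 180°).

-11.1 dB, -125.9°

At ω = 50 rad/s:
pole (1 + j50·0.125) = 1 + j6.25 → |·| ≈ 6.3295, ∠ ≈ 80.91°
pole (1 + j50·0.02) = 1 + j1 → |·| ≈ 1.4142, ∠ ≈ 45.00°
|L| = 2.5 · 1 / (6.3295 · 1.4142) ≈ 0.27929
Gain = 20 log₁₀(0.27929) ≈ -11.08 dB
∠L = (0°) − (80.91° + 45.00°) = -125.91°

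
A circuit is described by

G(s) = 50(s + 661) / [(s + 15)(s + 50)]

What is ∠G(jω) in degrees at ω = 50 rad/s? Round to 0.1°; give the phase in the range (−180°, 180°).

At s = jω = j50:
zero (s+661): 661 + j50 → |·| = √(661²+50²) = √439421 ≈ 662.89, ∠ = arctan(50/661) ≈ 4.33°
pole (s+15): 15 + j50 → |·| = √(15²+50²) = √2725 ≈ 52.202, ∠ = arctan(50/15) ≈ 73.30°
pole (s+50): 50 + j50 → |·| = √(50²+50²) = √5000 ≈ 70.711, ∠ = arctan(50/50) ≈ 45.00°
∠G = 4.33° − 118.30° = -113.97°

-114.0°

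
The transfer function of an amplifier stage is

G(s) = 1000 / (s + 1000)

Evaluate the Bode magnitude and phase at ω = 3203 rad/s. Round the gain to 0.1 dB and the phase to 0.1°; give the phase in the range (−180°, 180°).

-10.5 dB, -72.7°

At s = jω = j3203:
pole (s+1000): 1000 + j3203 → |·| = √(1000²+3203²) = √11259209 ≈ 3355.5, ∠ = arctan(3203/1000) ≈ 72.66°
|G| = 1000 / 3355.5 ≈ 0.29802
Gain = 20 log₁₀(0.29802) ≈ -10.52 dB
∠G = 0.00° − 72.66° = -72.66°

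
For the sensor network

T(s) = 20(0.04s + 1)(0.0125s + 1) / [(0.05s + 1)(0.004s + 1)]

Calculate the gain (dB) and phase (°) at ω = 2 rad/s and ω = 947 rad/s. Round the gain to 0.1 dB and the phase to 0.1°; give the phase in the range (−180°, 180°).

ω = 2: 26.0 dB, -0.2°; ω = 947: 33.7 dB, 9.7°

At ω = 2 rad/s:
zero (1 + j2·0.04) = 1 + j0.08 → |·| ≈ 1.0032, ∠ ≈ 4.57°
zero (1 + j2·0.0125) = 1 + j0.025 → |·| ≈ 1.0003, ∠ ≈ 1.43°
pole (1 + j2·0.05) = 1 + j0.1 → |·| ≈ 1.005, ∠ ≈ 5.71°
pole (1 + j2·0.004) = 1 + j0.008 → |·| ≈ 1, ∠ ≈ 0.46°
|T| = 20 · 1.0032 · 1.0003 / (1.005 · 1) ≈ 19.97
Gain = 20 log₁₀(19.97) ≈ 26.01 dB
∠T = (4.57° + 1.43°) − (5.71° + 0.46°) = -0.17°

At ω = 947 rad/s:
zero (1 + j947·0.04) = 1 + j37.88 → |·| ≈ 37.893, ∠ ≈ 88.49°
zero (1 + j947·0.0125) = 1 + j11.8375 → |·| ≈ 11.88, ∠ ≈ 85.17°
pole (1 + j947·0.05) = 1 + j47.35 → |·| ≈ 47.361, ∠ ≈ 88.79°
pole (1 + j947·0.004) = 1 + j3.788 → |·| ≈ 3.9178, ∠ ≈ 75.21°
|T| = 20 · 37.893 · 11.88 / (47.361 · 3.9178) ≈ 48.522
Gain = 20 log₁₀(48.522) ≈ 33.72 dB
∠T = (88.49° + 85.17°) − (88.79° + 75.21°) = 9.66°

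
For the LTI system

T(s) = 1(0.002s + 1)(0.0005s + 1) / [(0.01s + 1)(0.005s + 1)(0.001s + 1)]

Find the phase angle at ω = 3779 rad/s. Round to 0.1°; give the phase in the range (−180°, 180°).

At ω = 3779 rad/s:
zero (1 + j3779·0.002) = 1 + j7.558 → |·| ≈ 7.6239, ∠ ≈ 82.46°
zero (1 + j3779·0.0005) = 1 + j1.8895 → |·| ≈ 2.1378, ∠ ≈ 62.11°
pole (1 + j3779·0.01) = 1 + j37.79 → |·| ≈ 37.803, ∠ ≈ 88.48°
pole (1 + j3779·0.005) = 1 + j18.895 → |·| ≈ 18.921, ∠ ≈ 86.97°
pole (1 + j3779·0.001) = 1 + j3.779 → |·| ≈ 3.9091, ∠ ≈ 75.18°
∠T = (82.46° + 62.11°) − (88.48° + 86.97° + 75.18°) = -106.06°

-106.1°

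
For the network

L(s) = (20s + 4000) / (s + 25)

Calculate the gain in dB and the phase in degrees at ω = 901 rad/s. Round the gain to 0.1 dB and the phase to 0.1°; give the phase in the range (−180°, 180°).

Substitute s = j901:
Numerator: 20(j901) + 4000 = 4000 + j18020
Denominator: (j901) + 25 = 25 + j901
|N| = √(4000² + 18020²) ≈ 18459, ∠N ≈ 77.48°
|D| = √(25² + 901²) ≈ 901.35, ∠D ≈ 88.41°
|L| = 18459 / 901.35 ≈ 20.479
Gain = 20 log₁₀(20.479) ≈ 26.23 dB
∠L = 77.48° − 88.41° = -10.93°

26.2 dB, -10.9°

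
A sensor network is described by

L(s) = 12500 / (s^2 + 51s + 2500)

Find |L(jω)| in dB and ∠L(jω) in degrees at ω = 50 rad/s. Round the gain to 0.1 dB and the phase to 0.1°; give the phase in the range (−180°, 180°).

13.8 dB, -90.0°

At s = jω = j50:
quadratic: (j50)² + 51·j50 + 2500 = 0 + j2550 → |·| ≈ 2550, ∠ ≈ 90.00°
|L| = 12500 / 2550 ≈ 4.902
Gain = 20 log₁₀(4.902) ≈ 13.81 dB
∠L = 0.00° − 90.00° = -90.00°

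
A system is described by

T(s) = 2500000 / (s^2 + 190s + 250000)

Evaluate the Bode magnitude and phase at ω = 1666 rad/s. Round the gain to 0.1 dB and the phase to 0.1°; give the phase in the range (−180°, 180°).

-0.2 dB, -172.9°

At s = jω = j1666:
quadratic: (j1666)² + 190·j1666 + 250000 = -2525556 + j316540 → |·| ≈ 2.5453e+06, ∠ ≈ 172.86°
|T| = 2500000 / 2.5453e+06 ≈ 0.9822
Gain = 20 log₁₀(0.9822) ≈ -0.16 dB
∠T = 0.00° − 172.86° = -172.86°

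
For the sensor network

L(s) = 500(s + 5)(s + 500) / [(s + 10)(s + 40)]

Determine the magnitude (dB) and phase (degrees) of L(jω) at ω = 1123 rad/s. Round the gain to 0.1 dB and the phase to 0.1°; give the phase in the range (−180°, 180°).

54.8 dB, -21.7°

At s = jω = j1123:
zero (s+5): 5 + j1123 → |·| = √(5²+1123²) = √1261154 ≈ 1123, ∠ = arctan(1123/5) ≈ 89.74°
zero (s+500): 500 + j1123 → |·| = √(500²+1123²) = √1511129 ≈ 1229.3, ∠ = arctan(1123/500) ≈ 66.00°
pole (s+10): 10 + j1123 → |·| = √(10²+1123²) = √1261229 ≈ 1123, ∠ = arctan(1123/10) ≈ 89.49°
pole (s+40): 40 + j1123 → |·| = √(40²+1123²) = √1262729 ≈ 1123.7, ∠ = arctan(1123/40) ≈ 87.96°
|L| = 500 · 1.3805e+06 / 1.2619e+06 ≈ 546.99
Gain = 20 log₁₀(546.99) ≈ 54.76 dB
∠L = 155.74° − 177.45° = -21.71°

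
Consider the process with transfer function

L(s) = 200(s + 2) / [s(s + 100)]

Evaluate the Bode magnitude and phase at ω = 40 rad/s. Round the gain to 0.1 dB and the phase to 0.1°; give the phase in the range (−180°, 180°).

5.4 dB, -24.7°

At s = jω = j40:
zero (s+2): 2 + j40 → |·| = √(2²+40²) = √1604 ≈ 40.05, ∠ = arctan(40/2) ≈ 87.14°
pole (s+100): 100 + j40 → |·| = √(100²+40²) = √11600 ≈ 107.7, ∠ = arctan(40/100) ≈ 21.80°
pole at origin: |s| = 40, ∠ = 90.00° (in denominator)
|L| = 200 · 40.05 / 4308 ≈ 1.8593
Gain = 20 log₁₀(1.8593) ≈ 5.39 dB
∠L = 87.14° − 111.80° = -24.66°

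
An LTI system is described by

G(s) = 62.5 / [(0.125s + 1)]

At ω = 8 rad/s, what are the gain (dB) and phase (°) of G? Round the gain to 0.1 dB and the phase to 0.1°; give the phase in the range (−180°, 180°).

32.9 dB, -45.0°

At ω = 8 rad/s:
pole (1 + j8·0.125) = 1 + j1 → |·| ≈ 1.4142, ∠ ≈ 45.00°
|G| = 62.5 · 1 / (1.4142) ≈ 44.195
Gain = 20 log₁₀(44.195) ≈ 32.91 dB
∠G = (0°) − (45.00°) = -45.00°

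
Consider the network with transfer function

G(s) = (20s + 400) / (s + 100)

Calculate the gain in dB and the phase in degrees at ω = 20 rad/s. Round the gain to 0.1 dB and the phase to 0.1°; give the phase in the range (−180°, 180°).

14.9 dB, 33.7°

Substitute s = j20:
Numerator: 20(j20) + 400 = 400 + j400
Denominator: (j20) + 100 = 100 + j20
|N| = √(400² + 400²) ≈ 565.69, ∠N ≈ 45.00°
|D| = √(100² + 20²) ≈ 101.98, ∠D ≈ 11.31°
|G| = 565.69 / 101.98 ≈ 5.5471
Gain = 20 log₁₀(5.5471) ≈ 14.88 dB
∠G = 45.00° − 11.31° = 33.69°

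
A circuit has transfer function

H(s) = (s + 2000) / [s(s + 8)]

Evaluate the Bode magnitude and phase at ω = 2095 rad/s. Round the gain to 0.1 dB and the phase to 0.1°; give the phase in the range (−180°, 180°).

At s = jω = j2095:
zero (s+2000): 2000 + j2095 → |·| = √(2000²+2095²) = √8389025 ≈ 2896.4, ∠ = arctan(2095/2000) ≈ 46.33°
pole (s+8): 8 + j2095 → |·| = √(8²+2095²) = √4389089 ≈ 2095, ∠ = arctan(2095/8) ≈ 89.78°
pole at origin: |s| = 2095, ∠ = 90.00° (in denominator)
|H| = 1 · 2896.4 / 4.389e+06 ≈ 0.00065992
Gain = 20 log₁₀(0.00065992) ≈ -63.61 dB
∠H = 46.33° − 179.78° = -133.45°

-63.6 dB, -133.5°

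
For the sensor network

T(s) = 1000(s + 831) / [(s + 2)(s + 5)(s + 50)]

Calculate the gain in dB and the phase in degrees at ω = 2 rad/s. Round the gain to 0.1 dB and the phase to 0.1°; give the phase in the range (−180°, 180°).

At s = jω = j2:
zero (s+831): 831 + j2 → |·| = √(831²+2²) = √690565 ≈ 831, ∠ = arctan(2/831) ≈ 0.14°
pole (s+2): 2 + j2 → |·| = √(2²+2²) = √8 ≈ 2.8284, ∠ = arctan(2/2) ≈ 45.00°
pole (s+5): 5 + j2 → |·| = √(5²+2²) = √29 ≈ 5.3852, ∠ = arctan(2/5) ≈ 21.80°
pole (s+50): 50 + j2 → |·| = √(50²+2²) = √2504 ≈ 50.04, ∠ = arctan(2/50) ≈ 2.29°
|T| = 1000 · 831 / 762.18 ≈ 1090.3
Gain = 20 log₁₀(1090.3) ≈ 60.75 dB
∠T = 0.14° − 69.09° = -68.95°

60.8 dB, -69.0°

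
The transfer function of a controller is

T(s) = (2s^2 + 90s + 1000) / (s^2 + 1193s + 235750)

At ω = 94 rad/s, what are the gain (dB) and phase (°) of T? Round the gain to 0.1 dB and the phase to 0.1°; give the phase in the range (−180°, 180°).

Substitute s = j94:
Numerator: 2(j94)^2 + 90(j94) + 1000 = -16672 + j8460
Denominator: (j94)^2 + 1193(j94) + 235750 = 226914 + j112142
|N| = √(16672² + 8460²) ≈ 18696, ∠N ≈ 153.10°
|D| = √(226914² + 112142²) ≈ 2.5311e+05, ∠D ≈ 26.30°
|T| = 18696 / 2.5311e+05 ≈ 0.073865
Gain = 20 log₁₀(0.073865) ≈ -22.63 dB
∠T = 153.10° − 26.30° = 126.80°

-22.6 dB, 126.8°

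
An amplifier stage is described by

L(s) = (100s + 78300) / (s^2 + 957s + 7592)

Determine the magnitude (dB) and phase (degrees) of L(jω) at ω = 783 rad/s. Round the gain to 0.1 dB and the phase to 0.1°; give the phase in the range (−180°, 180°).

-18.8 dB, -83.9°

Substitute s = j783:
Numerator: 100(j783) + 78300 = 78300 + j78300
Denominator: (j783)^2 + 957(j783) + 7592 = -605497 + j749331
|N| = √(78300² + 78300²) ≈ 1.1073e+05, ∠N ≈ 45.00°
|D| = √(605497² + 749331²) ≈ 9.6339e+05, ∠D ≈ 128.94°
|L| = 1.1073e+05 / 9.6339e+05 ≈ 0.11494
Gain = 20 log₁₀(0.11494) ≈ -18.79 dB
∠L = 45.00° − 128.94° = -83.94°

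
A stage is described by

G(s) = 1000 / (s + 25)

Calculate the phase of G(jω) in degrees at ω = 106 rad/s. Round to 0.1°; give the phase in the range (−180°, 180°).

-76.7°

Substitute s = j106:
Numerator: 1000 = 1000 + j0
Denominator: (j106) + 25 = 25 + j106
|N| = √(1000² + 0²) ≈ 1000, ∠N ≈ 0.00°
|D| = √(25² + 106²) ≈ 108.91, ∠D ≈ 76.73°
∠G = 0.00° − 76.73° = -76.73°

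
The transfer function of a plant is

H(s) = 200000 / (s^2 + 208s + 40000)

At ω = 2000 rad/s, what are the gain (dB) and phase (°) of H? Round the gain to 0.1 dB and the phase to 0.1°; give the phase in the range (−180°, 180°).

At s = jω = j2000:
quadratic: (j2000)² + 208·j2000 + 40000 = -3960000 + j416000 → |·| ≈ 3.9818e+06, ∠ ≈ 174.00°
|H| = 200000 / 3.9818e+06 ≈ 0.050229
Gain = 20 log₁₀(0.050229) ≈ -25.98 dB
∠H = 0.00° − 174.00° = -174.00°

-26.0 dB, -174.0°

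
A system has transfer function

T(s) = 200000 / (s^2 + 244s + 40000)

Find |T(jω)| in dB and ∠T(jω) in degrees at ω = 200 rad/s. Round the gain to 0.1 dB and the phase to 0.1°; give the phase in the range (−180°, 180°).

At s = jω = j200:
quadratic: (j200)² + 244·j200 + 40000 = 0 + j48800 → |·| ≈ 48800, ∠ ≈ 90.00°
|T| = 200000 / 48800 ≈ 4.0984
Gain = 20 log₁₀(4.0984) ≈ 12.25 dB
∠T = 0.00° − 90.00° = -90.00°

12.3 dB, -90.0°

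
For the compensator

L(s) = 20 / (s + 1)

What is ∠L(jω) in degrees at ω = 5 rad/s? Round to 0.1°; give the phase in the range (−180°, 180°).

Substitute s = j5:
Numerator: 20 = 20 + j0
Denominator: (j5) + 1 = 1 + j5
|N| = √(20² + 0²) ≈ 20, ∠N ≈ 0.00°
|D| = √(1² + 5²) ≈ 5.099, ∠D ≈ 78.69°
∠L = 0.00° − 78.69° = -78.69°

-78.7°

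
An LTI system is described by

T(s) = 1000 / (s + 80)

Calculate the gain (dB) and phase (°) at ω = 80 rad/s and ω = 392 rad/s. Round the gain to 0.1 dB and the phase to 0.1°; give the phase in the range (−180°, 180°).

At s = jω = j80:
pole (s+80): 80 + j80 → |·| = √(80²+80²) = √12800 ≈ 113.14, ∠ = arctan(80/80) ≈ 45.00°
|T| = 1000 / 113.14 ≈ 8.8386
Gain = 20 log₁₀(8.8386) ≈ 18.93 dB
∠T = 0.00° − 45.00° = -45.00°

At s = jω = j392:
pole (s+80): 80 + j392 → |·| = √(80²+392²) = √160064 ≈ 400.08, ∠ = arctan(392/80) ≈ 78.47°
|T| = 1000 / 400.08 ≈ 2.4995
Gain = 20 log₁₀(2.4995) ≈ 7.96 dB
∠T = 0.00° − 78.47° = -78.47°

ω = 80: 18.9 dB, -45.0°; ω = 392: 8.0 dB, -78.5°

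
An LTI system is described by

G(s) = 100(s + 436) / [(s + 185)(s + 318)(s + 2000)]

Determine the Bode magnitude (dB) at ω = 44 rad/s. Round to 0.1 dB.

-68.9 dB

At s = jω = j44:
zero (s+436): 436 + j44 → |·| = √(436²+44²) = √192032 ≈ 438.21, ∠ = arctan(44/436) ≈ 5.76°
pole (s+185): 185 + j44 → |·| = √(185²+44²) = √36161 ≈ 190.16, ∠ = arctan(44/185) ≈ 13.38°
pole (s+318): 318 + j44 → |·| = √(318²+44²) = √103060 ≈ 321.03, ∠ = arctan(44/318) ≈ 7.88°
pole (s+2000): 2000 + j44 → |·| = √(2000²+44²) = √4001936 ≈ 2000.5, ∠ = arctan(44/2000) ≈ 1.26°
|G| = 100 · 438.21 / 1.2212e+08 ≈ 0.00035884
Gain = 20 log₁₀(0.00035884) ≈ -68.90 dB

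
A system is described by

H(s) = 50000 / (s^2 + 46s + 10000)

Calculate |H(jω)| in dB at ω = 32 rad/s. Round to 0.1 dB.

14.8 dB

At s = jω = j32:
quadratic: (j32)² + 46·j32 + 10000 = 8976 + j1472 → |·| ≈ 9095.9, ∠ ≈ 9.31°
|H| = 50000 / 9095.9 ≈ 5.497
Gain = 20 log₁₀(5.497) ≈ 14.80 dB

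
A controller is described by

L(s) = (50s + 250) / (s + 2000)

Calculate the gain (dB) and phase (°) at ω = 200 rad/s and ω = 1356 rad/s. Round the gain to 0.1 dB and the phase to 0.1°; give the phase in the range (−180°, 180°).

Substitute s = j200:
Numerator: 50(j200) + 250 = 250 + j10000
Denominator: (j200) + 2000 = 2000 + j200
|N| = √(250² + 10000²) ≈ 10003, ∠N ≈ 88.57°
|D| = √(2000² + 200²) ≈ 2010, ∠D ≈ 5.71°
|L| = 10003 / 2010 ≈ 4.9766
Gain = 20 log₁₀(4.9766) ≈ 13.94 dB
∠L = 88.57° − 5.71° = 82.86°

Substitute s = j1356:
Numerator: 50(j1356) + 250 = 250 + j67800
Denominator: (j1356) + 2000 = 2000 + j1356
|N| = √(250² + 67800²) ≈ 67800, ∠N ≈ 89.79°
|D| = √(2000² + 1356²) ≈ 2416.3, ∠D ≈ 34.14°
|L| = 67800 / 2416.3 ≈ 28.059
Gain = 20 log₁₀(28.059) ≈ 28.96 dB
∠L = 89.79° − 34.14° = 55.65°

ω = 200: 13.9 dB, 82.9°; ω = 1356: 29.0 dB, 55.7°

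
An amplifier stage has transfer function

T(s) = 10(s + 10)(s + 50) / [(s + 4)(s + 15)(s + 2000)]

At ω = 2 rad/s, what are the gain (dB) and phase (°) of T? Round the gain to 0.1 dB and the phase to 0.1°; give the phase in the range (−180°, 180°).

At s = jω = j2:
zero (s+10): 10 + j2 → |·| = √(10²+2²) = √104 ≈ 10.198, ∠ = arctan(2/10) ≈ 11.31°
zero (s+50): 50 + j2 → |·| = √(50²+2²) = √2504 ≈ 50.04, ∠ = arctan(2/50) ≈ 2.29°
pole (s+4): 4 + j2 → |·| = √(4²+2²) = √20 ≈ 4.4721, ∠ = arctan(2/4) ≈ 26.57°
pole (s+15): 15 + j2 → |·| = √(15²+2²) = √229 ≈ 15.133, ∠ = arctan(2/15) ≈ 7.59°
pole (s+2000): 2000 + j2 → |·| = √(2000²+2²) = √4000004 ≈ 2000, ∠ = arctan(2/2000) ≈ 0.06°
|T| = 10 · 510.31 / 1.3535e+05 ≈ 0.037703
Gain = 20 log₁₀(0.037703) ≈ -28.47 dB
∠T = 13.60° − 34.22° = -20.62°

-28.5 dB, -20.6°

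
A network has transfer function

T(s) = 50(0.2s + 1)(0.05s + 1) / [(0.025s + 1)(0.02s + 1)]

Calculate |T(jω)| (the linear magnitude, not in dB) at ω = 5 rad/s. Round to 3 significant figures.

At ω = 5 rad/s:
zero (1 + j5·0.2) = 1 + j1 → |·| ≈ 1.4142, ∠ ≈ 45.00°
zero (1 + j5·0.05) = 1 + j0.25 → |·| ≈ 1.0308, ∠ ≈ 14.04°
pole (1 + j5·0.025) = 1 + j0.125 → |·| ≈ 1.0078, ∠ ≈ 7.13°
pole (1 + j5·0.02) = 1 + j0.1 → |·| ≈ 1.005, ∠ ≈ 5.71°
|T| = 50 · 1.4142 · 1.0308 / (1.0078 · 1.005) ≈ 71.964

72.0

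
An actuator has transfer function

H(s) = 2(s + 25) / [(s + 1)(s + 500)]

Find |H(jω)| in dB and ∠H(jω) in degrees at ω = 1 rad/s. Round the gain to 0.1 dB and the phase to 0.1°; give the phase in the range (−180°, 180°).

At s = jω = j1:
zero (s+25): 25 + j1 → |·| = √(25²+1²) = √626 ≈ 25.02, ∠ = arctan(1/25) ≈ 2.29°
pole (s+1): 1 + j1 → |·| = √(1²+1²) = √2 ≈ 1.4142, ∠ = arctan(1/1) ≈ 45.00°
pole (s+500): 500 + j1 → |·| = √(500²+1²) = √250001 ≈ 500, ∠ = arctan(1/500) ≈ 0.11°
|H| = 2 · 25.02 / 707.1 ≈ 0.070768
Gain = 20 log₁₀(0.070768) ≈ -23.00 dB
∠H = 2.29° − 45.11° = -42.82°

-23.0 dB, -42.8°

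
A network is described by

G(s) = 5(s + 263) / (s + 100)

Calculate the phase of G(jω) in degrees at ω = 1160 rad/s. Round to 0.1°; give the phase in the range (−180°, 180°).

-7.8°

At s = jω = j1160:
zero (s+263): 263 + j1160 → |·| = √(263²+1160²) = √1414769 ≈ 1189.4, ∠ = arctan(1160/263) ≈ 77.23°
pole (s+100): 100 + j1160 → |·| = √(100²+1160²) = √1355600 ≈ 1164.3, ∠ = arctan(1160/100) ≈ 85.07°
∠G = 77.23° − 85.07° = -7.84°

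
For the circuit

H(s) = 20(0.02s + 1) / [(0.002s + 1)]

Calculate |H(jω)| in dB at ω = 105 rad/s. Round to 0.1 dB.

33.2 dB

At ω = 105 rad/s:
zero (1 + j105·0.02) = 1 + j2.1 → |·| ≈ 2.3259, ∠ ≈ 64.54°
pole (1 + j105·0.002) = 1 + j0.21 → |·| ≈ 1.0218, ∠ ≈ 11.86°
|H| = 20 · 2.3259 / (1.0218) ≈ 45.526
Gain = 20 log₁₀(45.526) ≈ 33.17 dB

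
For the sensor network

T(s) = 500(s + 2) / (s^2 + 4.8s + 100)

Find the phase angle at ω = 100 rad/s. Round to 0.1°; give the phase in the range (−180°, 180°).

At s = jω = j100:
zero (s+2): 2 + j100 → |·| = √(2²+100²) = √10004 ≈ 100.02, ∠ = arctan(100/2) ≈ 88.85°
quadratic: (j100)² + 4.8·j100 + 100 = -9900 + j480 → |·| ≈ 9911.6, ∠ ≈ 177.22°
∠T = 88.85° − 177.22° = -88.37°

-88.4°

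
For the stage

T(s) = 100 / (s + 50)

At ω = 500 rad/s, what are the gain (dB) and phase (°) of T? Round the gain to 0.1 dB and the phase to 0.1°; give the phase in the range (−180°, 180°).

At s = jω = j500:
pole (s+50): 50 + j500 → |·| = √(50²+500²) = √252500 ≈ 502.49, ∠ = arctan(500/50) ≈ 84.29°
|T| = 100 / 502.49 ≈ 0.19901
Gain = 20 log₁₀(0.19901) ≈ -14.02 dB
∠T = 0.00° − 84.29° = -84.29°

-14.0 dB, -84.3°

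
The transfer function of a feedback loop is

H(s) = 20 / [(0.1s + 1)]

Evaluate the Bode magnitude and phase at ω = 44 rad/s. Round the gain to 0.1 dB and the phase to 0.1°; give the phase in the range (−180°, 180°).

12.9 dB, -77.2°

At ω = 44 rad/s:
pole (1 + j44·0.1) = 1 + j4.4 → |·| ≈ 4.5122, ∠ ≈ 77.20°
|H| = 20 · 1 / (4.5122) ≈ 4.4324
Gain = 20 log₁₀(4.4324) ≈ 12.93 dB
∠H = (0°) − (77.20°) = -77.20°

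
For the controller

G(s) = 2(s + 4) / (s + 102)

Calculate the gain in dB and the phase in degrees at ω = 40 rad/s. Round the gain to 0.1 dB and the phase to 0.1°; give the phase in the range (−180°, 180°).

At s = jω = j40:
zero (s+4): 4 + j40 → |·| = √(4²+40²) = √1616 ≈ 40.2, ∠ = arctan(40/4) ≈ 84.29°
pole (s+102): 102 + j40 → |·| = √(102²+40²) = √12004 ≈ 109.56, ∠ = arctan(40/102) ≈ 21.41°
|G| = 2 · 40.2 / 109.56 ≈ 0.73384
Gain = 20 log₁₀(0.73384) ≈ -2.69 dB
∠G = 84.29° − 21.41° = 62.88°

-2.7 dB, 62.9°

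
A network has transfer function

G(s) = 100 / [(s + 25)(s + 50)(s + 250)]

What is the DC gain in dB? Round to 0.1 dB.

-69.9 dB

G(0) = 100 / (25·50·250) = 0.00032
20 log₁₀(0.00032) ≈ -69.90 dB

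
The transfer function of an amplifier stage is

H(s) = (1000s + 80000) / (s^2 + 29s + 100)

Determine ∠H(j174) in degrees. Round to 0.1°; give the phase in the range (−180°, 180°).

Substitute s = j174:
Numerator: 1000(j174) + 80000 = 80000 + j174000
Denominator: (j174)^2 + 29(j174) + 100 = -30176 + j5046
|N| = √(80000² + 174000²) ≈ 1.9151e+05, ∠N ≈ 65.31°
|D| = √(30176² + 5046²) ≈ 30595, ∠D ≈ 170.51°
∠H = 65.31° − 170.51° = -105.20°

-105.2°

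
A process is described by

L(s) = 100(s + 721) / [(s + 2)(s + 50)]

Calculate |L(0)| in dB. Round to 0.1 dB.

L(0) = 100·721 / (2·50) = 721
20 log₁₀(721) ≈ 57.16 dB

57.2 dB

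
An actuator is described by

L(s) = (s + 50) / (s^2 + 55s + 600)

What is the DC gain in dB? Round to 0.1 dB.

L(0) = 50 / 600 ≈ 0.083333
20 log₁₀(0.083333) ≈ -21.58 dB

-21.6 dB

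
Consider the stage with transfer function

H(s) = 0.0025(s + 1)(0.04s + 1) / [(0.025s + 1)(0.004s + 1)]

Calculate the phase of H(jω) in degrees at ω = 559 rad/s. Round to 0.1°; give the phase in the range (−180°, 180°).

At ω = 559 rad/s:
zero (1 + j559·1) = 1 + j559 → |·| ≈ 559, ∠ ≈ 89.90°
zero (1 + j559·0.04) = 1 + j22.36 → |·| ≈ 22.382, ∠ ≈ 87.44°
pole (1 + j559·0.025) = 1 + j13.975 → |·| ≈ 14.011, ∠ ≈ 85.91°
pole (1 + j559·0.004) = 1 + j2.236 → |·| ≈ 2.4494, ∠ ≈ 65.90°
∠H = (89.90° + 87.44°) − (85.91° + 65.90°) = 25.53°

25.5°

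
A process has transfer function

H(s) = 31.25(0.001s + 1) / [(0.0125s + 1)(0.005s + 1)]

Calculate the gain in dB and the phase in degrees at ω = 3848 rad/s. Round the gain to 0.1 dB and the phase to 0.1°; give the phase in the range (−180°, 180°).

-17.5 dB, -100.4°

At ω = 3848 rad/s:
zero (1 + j3848·0.001) = 1 + j3.848 → |·| ≈ 3.9758, ∠ ≈ 75.43°
pole (1 + j3848·0.0125) = 1 + j48.1 → |·| ≈ 48.11, ∠ ≈ 88.81°
pole (1 + j3848·0.005) = 1 + j19.24 → |·| ≈ 19.266, ∠ ≈ 87.02°
|H| = 31.25 · 3.9758 / (48.11 · 19.266) ≈ 0.13404
Gain = 20 log₁₀(0.13404) ≈ -17.46 dB
∠H = (75.43°) − (88.81° + 87.02°) = -100.40°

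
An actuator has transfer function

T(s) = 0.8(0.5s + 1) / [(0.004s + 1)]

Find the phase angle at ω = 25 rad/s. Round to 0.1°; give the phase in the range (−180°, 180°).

79.7°

At ω = 25 rad/s:
zero (1 + j25·0.5) = 1 + j12.5 → |·| ≈ 12.54, ∠ ≈ 85.43°
pole (1 + j25·0.004) = 1 + j0.1 → |·| ≈ 1.005, ∠ ≈ 5.71°
∠T = (85.43°) − (5.71°) = 79.72°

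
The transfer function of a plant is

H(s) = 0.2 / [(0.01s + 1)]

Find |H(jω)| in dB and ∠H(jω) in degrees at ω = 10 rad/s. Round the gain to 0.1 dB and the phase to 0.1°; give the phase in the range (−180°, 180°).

At ω = 10 rad/s:
pole (1 + j10·0.01) = 1 + j0.1 → |·| ≈ 1.005, ∠ ≈ 5.71°
|H| = 0.2 · 1 / (1.005) ≈ 0.199
Gain = 20 log₁₀(0.199) ≈ -14.02 dB
∠H = (0°) − (5.71°) = -5.71°

-14.0 dB, -5.7°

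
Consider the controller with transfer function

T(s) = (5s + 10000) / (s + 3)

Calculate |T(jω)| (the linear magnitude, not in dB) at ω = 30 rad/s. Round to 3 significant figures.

332

Substitute s = j30:
Numerator: 5(j30) + 10000 = 10000 + j150
Denominator: (j30) + 3 = 3 + j30
|N| = √(10000² + 150²) ≈ 10001, ∠N ≈ 0.86°
|D| = √(3² + 30²) ≈ 30.15, ∠D ≈ 84.29°
|T| = 10001 / 30.15 ≈ 331.71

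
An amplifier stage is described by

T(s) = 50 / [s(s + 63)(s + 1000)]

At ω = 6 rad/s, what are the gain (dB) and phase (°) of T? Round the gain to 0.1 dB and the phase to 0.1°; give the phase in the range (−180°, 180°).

-77.6 dB, -95.8°

At s = jω = j6:
pole (s+63): 63 + j6 → |·| = √(63²+6²) = √4005 ≈ 63.285, ∠ = arctan(6/63) ≈ 5.44°
pole (s+1000): 1000 + j6 → |·| = √(1000²+6²) = √1000036 ≈ 1000, ∠ = arctan(6/1000) ≈ 0.34°
pole at origin: |s| = 6, ∠ = 90.00° (in denominator)
|T| = 50 / 3.7971e+05 ≈ 0.00013168
Gain = 20 log₁₀(0.00013168) ≈ -77.61 dB
∠T = 0.00° − 95.78° = -95.78°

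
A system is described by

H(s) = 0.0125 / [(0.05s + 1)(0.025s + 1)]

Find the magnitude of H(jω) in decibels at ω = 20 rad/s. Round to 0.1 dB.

At ω = 20 rad/s:
pole (1 + j20·0.05) = 1 + j1 → |·| ≈ 1.4142, ∠ ≈ 45.00°
pole (1 + j20·0.025) = 1 + j0.5 → |·| ≈ 1.118, ∠ ≈ 26.57°
|H| = 0.0125 · 1 / (1.4142 · 1.118) ≈ 0.007906
Gain = 20 log₁₀(0.007906) ≈ -42.04 dB

-42.0 dB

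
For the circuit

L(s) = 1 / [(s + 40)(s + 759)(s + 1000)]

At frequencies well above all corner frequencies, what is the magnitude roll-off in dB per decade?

-60 dB/decade

Each pole contributes −20 dB/decade at high frequency; each zero contributes +20 dB/decade.
Net: 0 zero(s) − 3 pole(s) → -60 dB/decade.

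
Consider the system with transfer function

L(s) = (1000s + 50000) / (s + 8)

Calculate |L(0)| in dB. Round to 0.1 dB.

75.9 dB

L(0) = 50000 / 8 = 6250
20 log₁₀(6250) ≈ 75.92 dB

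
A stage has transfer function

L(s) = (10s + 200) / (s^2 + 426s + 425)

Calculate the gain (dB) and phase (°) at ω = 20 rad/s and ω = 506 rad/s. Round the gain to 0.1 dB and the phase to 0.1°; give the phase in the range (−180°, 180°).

ω = 20: -29.6 dB, -44.8°; ω = 506: -36.4 dB, -52.1°

Substitute s = j20:
Numerator: 10(j20) + 200 = 200 + j200
Denominator: (j20)^2 + 426(j20) + 425 = 25 + j8520
|N| = √(200² + 200²) ≈ 282.84, ∠N ≈ 45.00°
|D| = √(25² + 8520²) ≈ 8520, ∠D ≈ 89.83°
|L| = 282.84 / 8520 ≈ 0.033197
Gain = 20 log₁₀(0.033197) ≈ -29.58 dB
∠L = 45.00° − 89.83° = -44.83°

Substitute s = j506:
Numerator: 10(j506) + 200 = 200 + j5060
Denominator: (j506)^2 + 426(j506) + 425 = -255611 + j215556
|N| = √(200² + 5060²) ≈ 5064, ∠N ≈ 87.74°
|D| = √(255611² + 215556²) ≈ 3.3437e+05, ∠D ≈ 139.86°
|L| = 5064 / 3.3437e+05 ≈ 0.015145
Gain = 20 log₁₀(0.015145) ≈ -36.39 dB
∠L = 87.74° − 139.86° = -52.12°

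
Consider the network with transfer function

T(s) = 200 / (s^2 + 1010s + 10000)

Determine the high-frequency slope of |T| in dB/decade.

Each pole contributes −20 dB/decade at high frequency; each zero contributes +20 dB/decade.
Net: 0 zero(s) − 2 pole(s) → -40 dB/decade.

-40 dB/decade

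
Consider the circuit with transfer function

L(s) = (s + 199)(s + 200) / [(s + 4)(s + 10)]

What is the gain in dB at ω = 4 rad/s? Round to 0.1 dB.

56.3 dB

At s = jω = j4:
zero (s+199): 199 + j4 → |·| = √(199²+4²) = √39617 ≈ 199.04, ∠ = arctan(4/199) ≈ 1.15°
zero (s+200): 200 + j4 → |·| = √(200²+4²) = √40016 ≈ 200.04, ∠ = arctan(4/200) ≈ 1.15°
pole (s+4): 4 + j4 → |·| = √(4²+4²) = √32 ≈ 5.6569, ∠ = arctan(4/4) ≈ 45.00°
pole (s+10): 10 + j4 → |·| = √(10²+4²) = √116 ≈ 10.77, ∠ = arctan(4/10) ≈ 21.80°
|L| = 1 · 39816 / 60.925 ≈ 653.52
Gain = 20 log₁₀(653.52) ≈ 56.31 dB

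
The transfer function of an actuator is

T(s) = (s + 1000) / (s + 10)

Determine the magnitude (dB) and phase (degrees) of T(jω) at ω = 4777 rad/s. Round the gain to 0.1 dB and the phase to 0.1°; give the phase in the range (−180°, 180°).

0.2 dB, -11.7°

Substitute s = j4777:
Numerator: (j4777) + 1000 = 1000 + j4777
Denominator: (j4777) + 10 = 10 + j4777
|N| = √(1000² + 4777²) ≈ 4880.5, ∠N ≈ 78.18°
|D| = √(10² + 4777²) ≈ 4777, ∠D ≈ 89.88°
|T| = 4880.5 / 4777 ≈ 1.0217
Gain = 20 log₁₀(1.0217) ≈ 0.19 dB
∠T = 78.18° − 89.88° = -11.70°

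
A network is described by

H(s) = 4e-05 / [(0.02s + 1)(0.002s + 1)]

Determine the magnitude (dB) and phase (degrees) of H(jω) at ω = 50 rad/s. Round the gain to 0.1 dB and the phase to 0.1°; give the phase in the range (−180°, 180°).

At ω = 50 rad/s:
pole (1 + j50·0.02) = 1 + j1 → |·| ≈ 1.4142, ∠ ≈ 45.00°
pole (1 + j50·0.002) = 1 + j0.1 → |·| ≈ 1.005, ∠ ≈ 5.71°
|H| = 4e-05 · 1 / (1.4142 · 1.005) ≈ 2.8144e-05
Gain = 20 log₁₀(2.8144e-05) ≈ -91.01 dB
∠H = (0°) − (45.00° + 5.71°) = -50.71°

-91.0 dB, -50.7°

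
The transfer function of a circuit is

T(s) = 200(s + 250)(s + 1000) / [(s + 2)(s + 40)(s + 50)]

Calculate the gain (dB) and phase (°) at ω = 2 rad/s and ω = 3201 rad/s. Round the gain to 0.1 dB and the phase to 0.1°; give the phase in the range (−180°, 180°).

At s = jω = j2:
zero (s+250): 250 + j2 → |·| = √(250²+2²) = √62504 ≈ 250.01, ∠ = arctan(2/250) ≈ 0.46°
zero (s+1000): 1000 + j2 → |·| = √(1000²+2²) = √1000004 ≈ 1000, ∠ = arctan(2/1000) ≈ 0.11°
pole (s+2): 2 + j2 → |·| = √(2²+2²) = √8 ≈ 2.8284, ∠ = arctan(2/2) ≈ 45.00°
pole (s+40): 40 + j2 → |·| = √(40²+2²) = √1604 ≈ 40.05, ∠ = arctan(2/40) ≈ 2.86°
pole (s+50): 50 + j2 → |·| = √(50²+2²) = √2504 ≈ 50.04, ∠ = arctan(2/50) ≈ 2.29°
|T| = 200 · 2.5001e+05 / 5668.4 ≈ 8821.2
Gain = 20 log₁₀(8821.2) ≈ 78.91 dB
∠T = 0.57° − 50.15° = -49.58°

At s = jω = j3201:
zero (s+250): 250 + j3201 → |·| = √(250²+3201²) = √10308901 ≈ 3210.7, ∠ = arctan(3201/250) ≈ 85.53°
zero (s+1000): 1000 + j3201 → |·| = √(1000²+3201²) = √11246401 ≈ 3353.6, ∠ = arctan(3201/1000) ≈ 72.65°
pole (s+2): 2 + j3201 → |·| = √(2²+3201²) = √10246405 ≈ 3201, ∠ = arctan(3201/2) ≈ 89.96°
pole (s+40): 40 + j3201 → |·| = √(40²+3201²) = √10248001 ≈ 3201.2, ∠ = arctan(3201/40) ≈ 89.28°
pole (s+50): 50 + j3201 → |·| = √(50²+3201²) = √10248901 ≈ 3201.4, ∠ = arctan(3201/50) ≈ 89.11°
|T| = 200 · 1.0767e+07 / 3.2805e+10 ≈ 0.065642
Gain = 20 log₁₀(0.065642) ≈ -23.66 dB
∠T = 158.18° − 268.35° = -110.17°

ω = 2: 78.9 dB, -49.6°; ω = 3201: -23.7 dB, -110.2°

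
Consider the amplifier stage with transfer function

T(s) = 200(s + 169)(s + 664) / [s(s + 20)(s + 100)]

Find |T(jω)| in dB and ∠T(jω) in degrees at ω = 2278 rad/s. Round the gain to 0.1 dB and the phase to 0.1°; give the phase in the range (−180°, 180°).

-20.8 dB, -107.5°

At s = jω = j2278:
zero (s+169): 169 + j2278 → |·| = √(169²+2278²) = √5217845 ≈ 2284.3, ∠ = arctan(2278/169) ≈ 85.76°
zero (s+664): 664 + j2278 → |·| = √(664²+2278²) = √5630180 ≈ 2372.8, ∠ = arctan(2278/664) ≈ 73.75°
pole (s+20): 20 + j2278 → |·| = √(20²+2278²) = √5189684 ≈ 2278.1, ∠ = arctan(2278/20) ≈ 89.50°
pole (s+100): 100 + j2278 → |·| = √(100²+2278²) = √5199284 ≈ 2280.2, ∠ = arctan(2278/100) ≈ 87.49°
pole at origin: |s| = 2278, ∠ = 90.00° (in denominator)
|T| = 200 · 5.4202e+06 / 1.1833e+10 ≈ 0.091612
Gain = 20 log₁₀(0.091612) ≈ -20.76 dB
∠T = 159.51° − 266.99° = -107.48°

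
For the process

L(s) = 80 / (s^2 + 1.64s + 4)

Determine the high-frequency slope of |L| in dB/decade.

Each pole contributes −20 dB/decade at high frequency; each zero contributes +20 dB/decade.
Net: 0 zero(s) − 2 pole(s) → -40 dB/decade.

-40 dB/decade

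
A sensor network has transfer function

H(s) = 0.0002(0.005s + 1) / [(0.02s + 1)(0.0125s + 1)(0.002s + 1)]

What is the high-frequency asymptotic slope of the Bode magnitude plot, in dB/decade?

-40 dB/decade

Each pole contributes −20 dB/decade at high frequency; each zero contributes +20 dB/decade.
Net: 1 zero(s) − 3 pole(s) → -40 dB/decade.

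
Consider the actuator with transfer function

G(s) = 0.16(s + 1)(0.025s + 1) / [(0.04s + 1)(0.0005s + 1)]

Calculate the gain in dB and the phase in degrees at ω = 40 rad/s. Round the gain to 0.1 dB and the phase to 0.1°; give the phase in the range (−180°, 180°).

13.6 dB, 74.4°

At ω = 40 rad/s:
zero (1 + j40·1) = 1 + j40 → |·| ≈ 40.012, ∠ ≈ 88.57°
zero (1 + j40·0.025) = 1 + j1 → |·| ≈ 1.4142, ∠ ≈ 45.00°
pole (1 + j40·0.04) = 1 + j1.6 → |·| ≈ 1.8868, ∠ ≈ 57.99°
pole (1 + j40·0.0005) = 1 + j0.02 → |·| ≈ 1.0002, ∠ ≈ 1.15°
|G| = 0.16 · 40.012 · 1.4142 / (1.8868 · 1.0002) ≈ 4.7974
Gain = 20 log₁₀(4.7974) ≈ 13.62 dB
∠G = (88.57° + 45.00°) − (57.99° + 1.15°) = 74.43°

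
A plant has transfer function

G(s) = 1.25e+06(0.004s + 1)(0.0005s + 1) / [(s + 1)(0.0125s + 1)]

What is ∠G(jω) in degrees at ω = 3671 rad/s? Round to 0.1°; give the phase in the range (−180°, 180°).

At ω = 3671 rad/s:
zero (1 + j3671·0.004) = 1 + j14.684 → |·| ≈ 14.718, ∠ ≈ 86.10°
zero (1 + j3671·0.0005) = 1 + j1.8355 → |·| ≈ 2.0902, ∠ ≈ 61.42°
pole (1 + j3671·1) = 1 + j3671 → |·| ≈ 3671, ∠ ≈ 89.98°
pole (1 + j3671·0.0125) = 1 + j45.8875 → |·| ≈ 45.898, ∠ ≈ 88.75°
∠G = (86.10° + 61.42°) − (89.98° + 88.75°) = -31.21°

-31.2°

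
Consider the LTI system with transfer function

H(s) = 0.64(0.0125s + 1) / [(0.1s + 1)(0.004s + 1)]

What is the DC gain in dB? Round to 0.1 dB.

-3.9 dB

H(0) = 0.64 · 1 / 1 = 0.64
20 log₁₀(0.64) ≈ -3.88 dB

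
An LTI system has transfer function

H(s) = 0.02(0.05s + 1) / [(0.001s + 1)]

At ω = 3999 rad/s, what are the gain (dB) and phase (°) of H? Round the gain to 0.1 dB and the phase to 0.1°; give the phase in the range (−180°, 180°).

-0.3 dB, 13.8°

At ω = 3999 rad/s:
zero (1 + j3999·0.05) = 1 + j199.95 → |·| ≈ 199.95, ∠ ≈ 89.71°
pole (1 + j3999·0.001) = 1 + j3.999 → |·| ≈ 4.1221, ∠ ≈ 75.96°
|H| = 0.02 · 199.95 / (4.1221) ≈ 0.97014
Gain = 20 log₁₀(0.97014) ≈ -0.26 dB
∠H = (89.71°) − (75.96°) = 13.75°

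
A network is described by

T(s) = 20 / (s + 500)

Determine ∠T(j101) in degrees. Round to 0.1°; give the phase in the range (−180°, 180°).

-11.4°

Substitute s = j101:
Numerator: 20 = 20 + j0
Denominator: (j101) + 500 = 500 + j101
|N| = √(20² + 0²) ≈ 20, ∠N ≈ 0.00°
|D| = √(500² + 101²) ≈ 510.1, ∠D ≈ 11.42°
∠T = 0.00° − 11.42° = -11.42°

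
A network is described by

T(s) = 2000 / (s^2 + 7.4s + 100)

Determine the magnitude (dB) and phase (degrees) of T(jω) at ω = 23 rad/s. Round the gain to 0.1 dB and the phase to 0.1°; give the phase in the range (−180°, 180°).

At s = jω = j23:
quadratic: (j23)² + 7.4·j23 + 100 = -429 + j170.2 → |·| ≈ 461.53, ∠ ≈ 158.36°
|T| = 2000 / 461.53 ≈ 4.3334
Gain = 20 log₁₀(4.3334) ≈ 12.74 dB
∠T = 0.00° − 158.36° = -158.36°

12.7 dB, -158.4°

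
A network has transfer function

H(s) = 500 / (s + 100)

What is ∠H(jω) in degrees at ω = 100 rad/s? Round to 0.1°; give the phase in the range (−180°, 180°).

-45.0°

At s = jω = j100:
pole (s+100): 100 + j100 → |·| = √(100²+100²) = √20000 ≈ 141.42, ∠ = arctan(100/100) ≈ 45.00°
∠H = 0.00° − 45.00° = -45.00°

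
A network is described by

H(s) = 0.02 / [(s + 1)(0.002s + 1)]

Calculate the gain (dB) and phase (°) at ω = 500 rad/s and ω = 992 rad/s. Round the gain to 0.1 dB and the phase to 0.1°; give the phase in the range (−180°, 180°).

At ω = 500 rad/s:
pole (1 + j500·1) = 1 + j500 → |·| ≈ 500, ∠ ≈ 89.89°
pole (1 + j500·0.002) = 1 + j1 → |·| ≈ 1.4142, ∠ ≈ 45.00°
|H| = 0.02 · 1 / (500 · 1.4142) ≈ 2.8285e-05
Gain = 20 log₁₀(2.8285e-05) ≈ -90.97 dB
∠H = (0°) − (89.89° + 45.00°) = -134.89°

At ω = 992 rad/s:
pole (1 + j992·1) = 1 + j992 → |·| ≈ 992, ∠ ≈ 89.94°
pole (1 + j992·0.002) = 1 + j1.984 → |·| ≈ 2.2218, ∠ ≈ 63.25°
|H| = 0.02 · 1 / (992 · 2.2218) ≈ 9.0743e-06
Gain = 20 log₁₀(9.0743e-06) ≈ -100.84 dB
∠H = (0°) − (89.94° + 63.25°) = -153.19°

ω = 500: -91.0 dB, -134.9°; ω = 992: -100.8 dB, -153.2°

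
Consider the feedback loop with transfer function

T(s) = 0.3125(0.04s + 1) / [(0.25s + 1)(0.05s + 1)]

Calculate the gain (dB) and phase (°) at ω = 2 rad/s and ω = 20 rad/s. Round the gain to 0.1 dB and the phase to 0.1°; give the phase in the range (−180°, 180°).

At ω = 2 rad/s:
zero (1 + j2·0.04) = 1 + j0.08 → |·| ≈ 1.0032, ∠ ≈ 4.57°
pole (1 + j2·0.25) = 1 + j0.5 → |·| ≈ 1.118, ∠ ≈ 26.57°
pole (1 + j2·0.05) = 1 + j0.1 → |·| ≈ 1.005, ∠ ≈ 5.71°
|T| = 0.3125 · 1.0032 / (1.118 · 1.005) ≈ 0.27902
Gain = 20 log₁₀(0.27902) ≈ -11.09 dB
∠T = (4.57°) − (26.57° + 5.71°) = -27.71°

At ω = 20 rad/s:
zero (1 + j20·0.04) = 1 + j0.8 → |·| ≈ 1.2806, ∠ ≈ 38.66°
pole (1 + j20·0.25) = 1 + j5 → |·| ≈ 5.099, ∠ ≈ 78.69°
pole (1 + j20·0.05) = 1 + j1 → |·| ≈ 1.4142, ∠ ≈ 45.00°
|T| = 0.3125 · 1.2806 / (5.099 · 1.4142) ≈ 0.055497
Gain = 20 log₁₀(0.055497) ≈ -25.11 dB
∠T = (38.66°) − (78.69° + 45.00°) = -85.03°

ω = 2: -11.1 dB, -27.7°; ω = 20: -25.1 dB, -85.0°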